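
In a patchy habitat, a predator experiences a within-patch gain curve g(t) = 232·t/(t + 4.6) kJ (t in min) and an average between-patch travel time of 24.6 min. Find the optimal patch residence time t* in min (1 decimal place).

10.6 min

Optimal t* satisfies g'(t*) = g(t*)/(T + t*).
g'(t) = 232·4.6/(t + 4.6)². Setting 232·4.6/(t+4.6)² = 232t/[(t+4.6)(24.6+t)] gives 4.6(24.6+t) = t(t+4.6), so t² = 4.6×24.6 = 113.2.
t* = √113.2 = 10.64 min.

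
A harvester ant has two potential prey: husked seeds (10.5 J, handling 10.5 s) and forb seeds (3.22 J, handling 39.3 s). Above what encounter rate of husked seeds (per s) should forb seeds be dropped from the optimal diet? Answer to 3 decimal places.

The zero-one rule: include forb seeds iff E₂/h₂ > λE₁/(1+λh₁). Equality gives the switch point.
λE₁h₂ = E₂ + λE₂h₁ ⇒ λ = E₂/(E₁h₂ − E₂h₁) = 3.22/(412.6 − 33.81) = 0.0085 per s.

0.008 per s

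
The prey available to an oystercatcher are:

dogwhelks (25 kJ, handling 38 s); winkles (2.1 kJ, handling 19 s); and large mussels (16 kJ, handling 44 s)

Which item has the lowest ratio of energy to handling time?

winkles

In descending order of E/h:
dogwhelks: 25/38 = 0.658 kJ/s
large mussels: 16/44 = 0.364 kJ/s
winkles: 2.1/19 = 0.111 kJ/s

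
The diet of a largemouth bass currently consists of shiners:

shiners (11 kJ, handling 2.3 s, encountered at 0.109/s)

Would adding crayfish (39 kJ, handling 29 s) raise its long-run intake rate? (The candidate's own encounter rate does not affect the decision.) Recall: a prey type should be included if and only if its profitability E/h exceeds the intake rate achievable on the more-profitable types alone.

Yes

Current rate: (0.109×11)/(1 + 0.109×2.3) = 0.9587 kJ/s.
crayfish: E/h = 39/29 = 1.345 kJ/s.
1.345 > 0.9587, so adding crayfish raises the average — include it.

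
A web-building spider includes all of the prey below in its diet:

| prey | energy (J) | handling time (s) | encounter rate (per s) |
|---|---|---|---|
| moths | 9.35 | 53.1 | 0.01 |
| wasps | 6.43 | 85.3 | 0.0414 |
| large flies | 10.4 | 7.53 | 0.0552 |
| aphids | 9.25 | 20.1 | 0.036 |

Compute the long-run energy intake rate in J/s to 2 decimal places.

0.20 J/s

R = Σλ_iE_i / (1 + Σλ_ih_i)
Numerator: 0.01×9.35 + 0.0414×6.43 + 0.0552×10.4 + 0.036×9.25 = 1.267
Denominator: 1 + 0.01×53.1 + 0.0414×85.3 + 0.0552×7.53 + 0.036×20.1 = 6.202
R = 1.267/6.202 = 0.2043 J/s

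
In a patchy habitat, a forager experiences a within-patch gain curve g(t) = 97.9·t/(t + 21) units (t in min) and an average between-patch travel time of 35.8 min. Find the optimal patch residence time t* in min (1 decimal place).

By the marginal value theorem, leave when the instantaneous gain rate g'(t) equals the habitat-wide average g(t)/(T + t).
g'(t) = 97.9·21/(t + 21)². Setting 97.9·21/(t+21)² = 97.9t/[(t+21)(35.8+t)] gives 21(35.8+t) = t(t+21), so t² = 21×35.8 = 751.8.
t* = √751.8 = 27.42 min.

27.4 min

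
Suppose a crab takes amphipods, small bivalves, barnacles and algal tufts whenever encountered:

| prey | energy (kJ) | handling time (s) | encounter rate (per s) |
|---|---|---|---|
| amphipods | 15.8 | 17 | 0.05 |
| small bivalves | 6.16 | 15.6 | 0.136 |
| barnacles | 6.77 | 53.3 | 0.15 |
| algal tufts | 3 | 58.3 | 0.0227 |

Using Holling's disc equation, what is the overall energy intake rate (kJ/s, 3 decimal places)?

0.204 kJ/s

Energy encountered per unit search time: 0.05×15.8 + 0.136×6.16 + 0.15×6.77 + 0.0227×3 = 2.711 kJ/s.
Handling time per unit search time: 0.05×17 + 0.136×15.6 + 0.15×53.3 + 0.0227×58.3 = 12.29.
Rate = 2.711/(1 + 12.29) = 0.204 kJ/s.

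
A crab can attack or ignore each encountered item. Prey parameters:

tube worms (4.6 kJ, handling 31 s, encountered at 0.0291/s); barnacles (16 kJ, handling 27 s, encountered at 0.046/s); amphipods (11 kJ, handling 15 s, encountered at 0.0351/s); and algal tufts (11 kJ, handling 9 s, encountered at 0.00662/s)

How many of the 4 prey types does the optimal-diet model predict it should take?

3

E/h in descending order: algal tufts 1.22, amphipods 0.733, barnacles 0.593, tube worms 0.148 kJ/s. The optimal diet is the largest prefix of this list for which every included type satisfies E_i/h_i > R on the types above it.
Rate on top 1: 0.06873. amphipods: 0.733 > 0.06873 → include.
Rate on top 2: 0.2893. barnacles: 0.593 > 0.2893 → include.
Rate on top 3: 0.4225. tube worms: 0.148 < 0.4225 → exclude; stop.
Optimal diet: algal tufts, amphipods, barnacles — 3 of 4 types.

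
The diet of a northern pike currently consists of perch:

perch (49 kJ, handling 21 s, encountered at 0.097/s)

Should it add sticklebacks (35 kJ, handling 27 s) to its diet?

No

Current rate: (0.097×49)/(1 + 0.097×21) = 1.565 kJ/s.
Profitability of sticklebacks: 35/27 = 1.296 kJ/s.
1.296 < 1.565, so adding sticklebacks would lower the average — exclude it.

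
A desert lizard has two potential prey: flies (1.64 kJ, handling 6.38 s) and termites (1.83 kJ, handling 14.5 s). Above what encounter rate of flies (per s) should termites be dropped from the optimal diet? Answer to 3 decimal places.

Drop termites once their profitability E₂/h₂ falls below the rate achievable on flies alone: E₂/h₂ = λE₁/(1 + λh₁).
Solve for λ: λE₁h₂ = E₂(1 + λh₁) → λ(E₁h₂ − E₂h₁) = E₂ → λ = E₂/(E₁h₂ − E₂h₁).
λ = 1.83/(1.64×14.5 − 1.83×6.38) = 1.83/12.1 = 0.1512 per s.

0.151 per s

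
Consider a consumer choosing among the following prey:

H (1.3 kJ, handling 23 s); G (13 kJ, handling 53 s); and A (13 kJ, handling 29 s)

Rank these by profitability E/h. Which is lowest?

In descending order of E/h:
A: 13/29 = 0.448 kJ/s
G: 13/53 = 0.245 kJ/s
H: 1.3/23 = 0.0565 kJ/s

H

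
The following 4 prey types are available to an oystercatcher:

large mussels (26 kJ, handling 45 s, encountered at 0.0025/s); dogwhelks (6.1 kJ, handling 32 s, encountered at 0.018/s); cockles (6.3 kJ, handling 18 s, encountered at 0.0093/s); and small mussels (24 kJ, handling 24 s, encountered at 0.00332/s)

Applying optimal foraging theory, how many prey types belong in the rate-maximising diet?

4

Profitabilities (E/h, kJ/s): small mussels 1, large mussels 0.578, cockles 0.35, dogwhelks 0.191. Add prey in this order while the next type's profitability exceeds the intake rate on those already taken.
Rate on top 1: 0.0738. large mussels: 0.578 > 0.0738 → include.
Rate on top 2: 0.1214. cockles: 0.35 > 0.1214 → include.
Rate on top 3: 0.1495. dogwhelks: 0.191 > 0.1495 → include.
Optimal diet: small mussels, large mussels, cockles, dogwhelks — 4 of 4 types.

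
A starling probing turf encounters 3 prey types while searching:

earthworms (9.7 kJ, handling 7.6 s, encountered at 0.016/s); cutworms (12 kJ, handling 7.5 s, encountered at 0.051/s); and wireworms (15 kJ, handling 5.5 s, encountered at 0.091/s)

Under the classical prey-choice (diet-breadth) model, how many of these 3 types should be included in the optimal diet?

3

Profitabilities (E/h, kJ/s): wireworms 2.73, cutworms 1.6, earthworms 1.28. Add prey in this order while the next type's profitability exceeds the intake rate on those already taken.
Rate on top 1: 0.9097. cutworms: 1.6 > 0.9097 → include.
Rate on top 2: 1.05. earthworms: 1.28 > 1.05 → include.
Optimal diet: wireworms, cutworms, earthworms — 3 of 3 types.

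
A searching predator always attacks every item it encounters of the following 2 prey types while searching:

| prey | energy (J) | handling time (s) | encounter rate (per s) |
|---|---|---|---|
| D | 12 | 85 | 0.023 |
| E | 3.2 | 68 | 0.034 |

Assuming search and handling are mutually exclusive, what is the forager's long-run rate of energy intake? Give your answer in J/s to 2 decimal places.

0.07 J/s

R = Σλ_iE_i / (1 + Σλ_ih_i)
Numerator: 0.023×12 + 0.034×3.2 = 0.3848
Denominator: 1 + 0.023×85 + 0.034×68 = 5.267
R = 0.3848/5.267 = 0.07306 J/s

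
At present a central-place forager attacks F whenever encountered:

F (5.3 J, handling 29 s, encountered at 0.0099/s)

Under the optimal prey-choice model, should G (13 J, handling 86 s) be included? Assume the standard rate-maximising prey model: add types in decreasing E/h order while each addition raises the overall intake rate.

Current rate: (0.0099×5.3)/(1 + 0.0099×29) = 0.04077 J/s.
G: E/h = 13/86 = 0.1512 J/s.
0.1512 > 0.04077, so adding G raises the average — include it.

Yes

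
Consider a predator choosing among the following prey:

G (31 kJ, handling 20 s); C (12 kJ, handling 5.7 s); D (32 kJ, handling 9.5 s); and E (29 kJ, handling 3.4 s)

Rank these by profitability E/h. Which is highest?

E

In descending order of E/h:
E: 29/3.4 = 8.53 kJ/s
D: 32/9.5 = 3.37 kJ/s
C: 12/5.7 = 2.11 kJ/s
G: 31/20 = 1.55 kJ/s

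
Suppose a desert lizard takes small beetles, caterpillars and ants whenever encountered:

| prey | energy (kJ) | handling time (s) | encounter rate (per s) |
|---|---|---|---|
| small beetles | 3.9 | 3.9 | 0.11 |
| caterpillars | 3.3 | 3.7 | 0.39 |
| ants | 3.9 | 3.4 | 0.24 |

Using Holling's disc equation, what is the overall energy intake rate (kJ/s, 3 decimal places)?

0.719 kJ/s

R = Σλ_iE_i / (1 + Σλ_ih_i)
Numerator: 0.11×3.9 + 0.39×3.3 + 0.24×3.9 = 2.652
Denominator: 1 + 0.11×3.9 + 0.39×3.7 + 0.24×3.4 = 3.688
R = 2.652/3.688 = 0.7191 kJ/s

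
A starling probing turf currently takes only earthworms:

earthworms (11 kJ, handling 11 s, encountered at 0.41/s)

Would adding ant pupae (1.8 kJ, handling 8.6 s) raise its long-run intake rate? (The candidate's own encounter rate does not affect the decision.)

No

On earthworms alone, R = ΣλE/(1+Σλh) = 4.51/5.51 = 0.8185 kJ/s.
ant pupae: E/h = 1.8/8.6 = 0.2093 kJ/s.
Since 0.2093 < R, time spent handling ant pupae is better spent searching.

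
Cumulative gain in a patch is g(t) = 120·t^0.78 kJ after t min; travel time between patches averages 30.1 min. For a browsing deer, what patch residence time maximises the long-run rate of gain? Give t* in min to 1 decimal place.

106.7 min

Maximise g(t)/(T+t): set derivative to zero → g'(t)(T+t) = g(t).
g'(t) = 0.78·120·t^-0.22. Setting 0.78·120·t^-0.22 = 120·t^0.78/(30.1+t) gives 0.78(30.1+t) = t, so 0.22·t = 0.78×30.1.
t* = 0.78×30.1/0.22 = 106.7 min.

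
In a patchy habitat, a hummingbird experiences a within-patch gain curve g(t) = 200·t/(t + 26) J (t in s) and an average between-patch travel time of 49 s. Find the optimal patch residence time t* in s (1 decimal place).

35.7 s

Maximise g(t)/(T+t): set derivative to zero → g'(t)(T+t) = g(t).
g'(t) = 200·26/(t + 26)². Setting 200·26/(t+26)² = 200t/[(t+26)(49+t)] gives 26(49+t) = t(t+26), so t² = 26×49 = 1274.
t* = √1274 = 35.69 s.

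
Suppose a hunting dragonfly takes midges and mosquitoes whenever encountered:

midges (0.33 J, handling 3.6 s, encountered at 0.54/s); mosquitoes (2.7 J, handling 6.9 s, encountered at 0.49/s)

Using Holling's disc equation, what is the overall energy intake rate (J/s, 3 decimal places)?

R = (0.54×0.33 + 0.49×2.7) / (1 + 0.54×3.6 + 0.49×6.9) = 1.501/6.325 = 0.2373 J/s.

0.237 J/s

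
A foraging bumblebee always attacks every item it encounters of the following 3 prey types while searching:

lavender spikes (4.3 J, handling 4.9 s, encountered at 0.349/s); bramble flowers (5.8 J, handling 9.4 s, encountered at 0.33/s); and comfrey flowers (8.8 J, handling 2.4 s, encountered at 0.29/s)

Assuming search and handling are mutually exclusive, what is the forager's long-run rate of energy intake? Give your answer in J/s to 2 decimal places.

R = Σλ_iE_i / (1 + Σλ_ih_i)
Numerator: 0.349×4.3 + 0.33×5.8 + 0.29×8.8 = 5.967
Denominator: 1 + 0.349×4.9 + 0.33×9.4 + 0.29×2.4 = 6.508
R = 5.967/6.508 = 0.9168 J/s

0.92 J/s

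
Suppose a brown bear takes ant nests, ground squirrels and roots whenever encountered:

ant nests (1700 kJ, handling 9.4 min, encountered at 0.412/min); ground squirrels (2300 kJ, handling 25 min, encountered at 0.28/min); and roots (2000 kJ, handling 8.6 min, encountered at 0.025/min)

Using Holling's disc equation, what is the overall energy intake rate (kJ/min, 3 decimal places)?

115.356 kJ/min

R = Σλ_iE_i / (1 + Σλ_ih_i)
Numerator: 0.412×1700 + 0.28×2300 + 0.025×2000 = 1394
Denominator: 1 + 0.412×9.4 + 0.28×25 + 0.025×8.6 = 12.09
R = 1394/12.09 = 115.4 kJ/min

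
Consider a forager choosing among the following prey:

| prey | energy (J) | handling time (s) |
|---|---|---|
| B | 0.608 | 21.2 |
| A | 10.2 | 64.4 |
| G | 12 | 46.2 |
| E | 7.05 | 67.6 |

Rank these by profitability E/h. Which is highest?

G

Profitability E/h (J/s): B = 0.608/21.2 = 0.0287, A = 10.2/64.4 = 0.158, G = 12/46.2 = 0.26, E = 7.05/67.6 = 0.104.
Ranked: G > A > E > B.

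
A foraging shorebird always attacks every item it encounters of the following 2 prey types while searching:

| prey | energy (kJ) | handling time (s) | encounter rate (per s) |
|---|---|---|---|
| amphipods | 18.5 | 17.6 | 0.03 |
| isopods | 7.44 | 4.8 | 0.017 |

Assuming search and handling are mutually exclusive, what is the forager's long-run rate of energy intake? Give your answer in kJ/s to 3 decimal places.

R = Σλ_iE_i / (1 + Σλ_ih_i)
Numerator: 0.03×18.5 + 0.017×7.44 = 0.6815
Denominator: 1 + 0.03×17.6 + 0.017×4.8 = 1.61
R = 0.6815/1.61 = 0.4234 kJ/s

0.423 kJ/s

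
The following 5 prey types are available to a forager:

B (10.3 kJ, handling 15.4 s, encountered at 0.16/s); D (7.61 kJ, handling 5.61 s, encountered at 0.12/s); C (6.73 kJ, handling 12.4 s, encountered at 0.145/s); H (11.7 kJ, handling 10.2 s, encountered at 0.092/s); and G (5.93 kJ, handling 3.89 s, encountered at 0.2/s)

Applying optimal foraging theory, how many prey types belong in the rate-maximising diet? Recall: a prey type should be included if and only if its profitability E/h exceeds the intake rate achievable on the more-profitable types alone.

3

Profitabilities (E/h, kJ/s): G 1.52, D 1.36, H 1.15, B 0.669, C 0.543. Add prey in this order while the next type's profitability exceeds the intake rate on those already taken.
Rate on top 1: 0.667. D: 1.36 > 0.667 → include.
Rate on top 2: 0.8564. H: 1.15 > 0.8564 → include.
Rate on top 3: 0.9369. B: 0.669 < 0.9369 → exclude; stop.
Optimal diet: G, D, H — 3 of 5 types.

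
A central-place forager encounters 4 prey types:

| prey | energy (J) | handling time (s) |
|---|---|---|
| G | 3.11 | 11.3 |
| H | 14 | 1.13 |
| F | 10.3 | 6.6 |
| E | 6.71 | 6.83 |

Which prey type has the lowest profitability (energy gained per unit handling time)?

G

In descending order of E/h:
H: 14/1.13 = 12.4 J/s
F: 10.3/6.6 = 1.56 J/s
E: 6.71/6.83 = 0.982 J/s
G: 3.11/11.3 = 0.275 J/s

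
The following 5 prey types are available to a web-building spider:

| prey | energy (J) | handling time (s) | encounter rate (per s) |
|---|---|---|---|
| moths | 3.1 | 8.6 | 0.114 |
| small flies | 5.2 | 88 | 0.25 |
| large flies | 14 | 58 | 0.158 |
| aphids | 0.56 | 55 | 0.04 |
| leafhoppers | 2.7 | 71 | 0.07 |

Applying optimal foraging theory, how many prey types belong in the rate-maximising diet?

Rank by E/h (J/s): moths 0.36, large flies 0.241, small flies 0.0591, leafhoppers 0.038, aphids 0.0102. Include each in turn until the next type's E/h falls below the running intake rate.
Rate on top 1: 0.1784. large flies: 0.241 > 0.1784 → include.
Rate on top 2: 0.2302. small flies: 0.0591 < 0.2302 → exclude; stop.
Optimal diet: moths, large flies — 2 of 5 types.

2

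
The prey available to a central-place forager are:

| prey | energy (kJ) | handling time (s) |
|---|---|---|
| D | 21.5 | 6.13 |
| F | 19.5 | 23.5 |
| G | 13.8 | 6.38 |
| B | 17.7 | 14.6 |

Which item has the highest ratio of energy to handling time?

D

In descending order of E/h:
D: 21.5/6.13 = 3.51 kJ/s
G: 13.8/6.38 = 2.16 kJ/s
B: 17.7/14.6 = 1.21 kJ/s
F: 19.5/23.5 = 0.83 kJ/s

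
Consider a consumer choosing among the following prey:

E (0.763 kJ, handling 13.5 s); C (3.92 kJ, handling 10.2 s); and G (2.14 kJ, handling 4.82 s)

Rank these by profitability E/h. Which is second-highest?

Profitability E/h (kJ/s): E = 0.763/13.5 = 0.0565, C = 3.92/10.2 = 0.384, G = 2.14/4.82 = 0.444.
Ranked: G > C > E.

C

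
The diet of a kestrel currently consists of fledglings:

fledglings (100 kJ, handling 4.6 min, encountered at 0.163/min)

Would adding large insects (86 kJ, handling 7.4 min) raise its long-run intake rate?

Intake rate on the current diet: R = (0.163×100) / (1 + 0.163×4.6) = 16.3/1.75 = 9.315 kJ/min.
Profitability of large insects: 86/7.4 = 11.62 kJ/min.
11.62 > 9.315, so adding large insects raises the average — include it.

Yes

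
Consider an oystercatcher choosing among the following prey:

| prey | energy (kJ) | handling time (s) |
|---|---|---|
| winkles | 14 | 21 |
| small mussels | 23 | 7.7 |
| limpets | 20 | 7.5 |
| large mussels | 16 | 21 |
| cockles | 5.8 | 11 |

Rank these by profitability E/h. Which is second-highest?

Profitability E/h (kJ/s): winkles = 14/21 = 0.667, small mussels = 23/7.7 = 2.99, limpets = 20/7.5 = 2.67, large mussels = 16/21 = 0.762, cockles = 5.8/11 = 0.527.
Ranked: small mussels > limpets > large mussels > winkles > cockles.

limpets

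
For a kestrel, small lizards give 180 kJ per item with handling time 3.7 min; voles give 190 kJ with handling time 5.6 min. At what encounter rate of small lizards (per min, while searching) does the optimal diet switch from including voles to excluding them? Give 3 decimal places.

0.623 per min

At the threshold, the rate on small lizards alone equals the profitability of voles: λ·180/(1 + λ·3.7) = 190/5.6 = 33.93.
Rearranging, λ(180 − 33.93×3.7) = 33.93, so λ = 33.93/54.46 = 0.623 per min.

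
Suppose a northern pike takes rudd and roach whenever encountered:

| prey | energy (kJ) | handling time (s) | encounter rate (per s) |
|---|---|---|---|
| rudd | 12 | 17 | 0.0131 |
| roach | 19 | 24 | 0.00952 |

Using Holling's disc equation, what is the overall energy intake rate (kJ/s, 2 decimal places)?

R = (0.0131×12 + 0.00952×19) / (1 + 0.0131×17 + 0.00952×24) = 0.3381/1.451 = 0.233 kJ/s.

0.23 kJ/s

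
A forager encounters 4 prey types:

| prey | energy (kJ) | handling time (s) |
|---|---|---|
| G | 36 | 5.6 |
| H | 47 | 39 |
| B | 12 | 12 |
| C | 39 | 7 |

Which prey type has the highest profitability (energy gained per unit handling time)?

G

Profitability E/h (kJ/s): G = 36/5.6 = 6.43, H = 47/39 = 1.21, B = 12/12 = 1, C = 39/7 = 5.57.
Ranked: G > C > H > B.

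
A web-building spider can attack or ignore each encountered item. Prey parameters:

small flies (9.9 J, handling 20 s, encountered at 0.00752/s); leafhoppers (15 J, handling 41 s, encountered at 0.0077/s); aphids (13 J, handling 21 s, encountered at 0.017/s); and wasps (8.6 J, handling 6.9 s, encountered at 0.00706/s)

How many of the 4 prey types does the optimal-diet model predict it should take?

E/h in descending order: wasps 1.25, aphids 0.619, small flies 0.495, leafhoppers 0.366 J/s. The optimal diet is the largest prefix of this list for which every included type satisfies E_i/h_i > R on the types above it.
Rate on top 1: 0.0579. aphids: 0.619 > 0.0579 → include.
Rate on top 2: 0.2004. small flies: 0.495 > 0.2004 → include.
Rate on top 3: 0.2289. leafhoppers: 0.366 > 0.2289 → include.
Optimal diet: wasps, aphids, small flies, leafhoppers — 4 of 4 types.

4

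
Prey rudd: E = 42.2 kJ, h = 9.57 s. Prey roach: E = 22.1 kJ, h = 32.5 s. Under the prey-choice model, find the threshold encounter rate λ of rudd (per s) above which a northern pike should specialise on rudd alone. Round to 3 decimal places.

0.019 per s

At the threshold, the rate on rudd alone equals the profitability of roach: λ·42.2/(1 + λ·9.57) = 22.1/32.5 = 0.68.
Rearranging, λ(42.2 − 0.68×9.57) = 0.68, so λ = 0.68/35.69 = 0.01905 per s.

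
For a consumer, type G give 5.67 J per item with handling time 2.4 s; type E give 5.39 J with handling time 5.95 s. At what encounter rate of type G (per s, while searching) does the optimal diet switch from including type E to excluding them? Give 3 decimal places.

0.259 per s

Drop type E once their profitability E₂/h₂ falls below the rate achievable on type G alone: E₂/h₂ = λE₁/(1 + λh₁).
Solve for λ: λE₁h₂ = E₂(1 + λh₁) → λ(E₁h₂ − E₂h₁) = E₂ → λ = E₂/(E₁h₂ − E₂h₁).
λ = 5.39/(5.67×5.95 − 5.39×2.4) = 5.39/20.8 = 0.2591 per s.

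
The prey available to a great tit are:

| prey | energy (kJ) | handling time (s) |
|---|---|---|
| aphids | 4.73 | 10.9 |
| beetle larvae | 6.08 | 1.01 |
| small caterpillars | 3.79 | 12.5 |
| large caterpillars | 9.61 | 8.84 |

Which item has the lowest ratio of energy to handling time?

small caterpillars

In descending order of E/h:
beetle larvae: 6.08/1.01 = 6.02 kJ/s
large caterpillars: 9.61/8.84 = 1.09 kJ/s
aphids: 4.73/10.9 = 0.434 kJ/s
small caterpillars: 3.79/12.5 = 0.303 kJ/s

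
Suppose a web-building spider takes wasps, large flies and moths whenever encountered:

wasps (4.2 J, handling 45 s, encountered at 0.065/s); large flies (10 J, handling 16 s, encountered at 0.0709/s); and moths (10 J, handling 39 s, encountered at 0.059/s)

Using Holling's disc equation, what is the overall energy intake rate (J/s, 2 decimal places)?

R = Σλ_iE_i / (1 + Σλ_ih_i)
Numerator: 0.065×4.2 + 0.0709×10 + 0.059×10 = 1.572
Denominator: 1 + 0.065×45 + 0.0709×16 + 0.059×39 = 7.36
R = 1.572/7.36 = 0.2136 J/s

0.21 J/s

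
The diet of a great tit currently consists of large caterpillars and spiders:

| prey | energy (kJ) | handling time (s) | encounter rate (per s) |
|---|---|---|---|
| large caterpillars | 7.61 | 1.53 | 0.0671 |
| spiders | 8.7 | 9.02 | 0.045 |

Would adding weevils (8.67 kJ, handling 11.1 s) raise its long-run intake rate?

Yes

On large caterpillars and spiders alone, R = ΣλE/(1+Σλh) = 0.9021/1.509 = 0.598 kJ/s.
weevils: E/h = 8.67/11.1 = 0.7811 kJ/s.
Since 0.7811 > R, including weevils increases the long-run rate.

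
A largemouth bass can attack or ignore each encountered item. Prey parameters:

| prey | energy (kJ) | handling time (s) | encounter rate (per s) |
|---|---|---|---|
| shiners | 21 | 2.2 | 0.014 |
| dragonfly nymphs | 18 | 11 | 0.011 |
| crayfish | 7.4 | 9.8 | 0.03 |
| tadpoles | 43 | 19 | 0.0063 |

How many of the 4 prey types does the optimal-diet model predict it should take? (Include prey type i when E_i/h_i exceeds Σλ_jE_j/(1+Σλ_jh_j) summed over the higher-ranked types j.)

E/h in descending order: shiners 9.55, tadpoles 2.26, dragonfly nymphs 1.64, crayfish 0.755 kJ/s. The optimal diet is the largest prefix of this list for which every included type satisfies E_i/h_i > R on the types above it.
Rate on top 1: 0.2852. tadpoles: 2.26 > 0.2852 → include.
Rate on top 2: 0.491. dragonfly nymphs: 1.64 > 0.491 → include.
Rate on top 3: 0.6. crayfish: 0.755 > 0.6 → include.
Optimal diet: shiners, tadpoles, dragonfly nymphs, crayfish — 4 of 4 types.

4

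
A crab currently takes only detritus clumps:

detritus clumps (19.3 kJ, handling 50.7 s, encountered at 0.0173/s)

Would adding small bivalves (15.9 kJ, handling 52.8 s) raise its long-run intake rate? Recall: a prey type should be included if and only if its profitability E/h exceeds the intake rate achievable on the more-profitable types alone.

Yes

On detritus clumps alone, R = ΣλE/(1+Σλh) = 0.3339/1.877 = 0.1779 kJ/s.
Profitability of small bivalves: 15.9/52.8 = 0.3011 kJ/s.
Since 0.3011 > R, including small bivalves increases the long-run rate.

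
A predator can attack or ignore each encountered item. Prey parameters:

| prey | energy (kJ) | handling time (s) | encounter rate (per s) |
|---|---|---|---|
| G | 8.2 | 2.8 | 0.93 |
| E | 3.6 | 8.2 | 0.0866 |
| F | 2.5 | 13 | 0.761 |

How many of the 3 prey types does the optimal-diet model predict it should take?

E/h in descending order: G 2.93, E 0.439, F 0.192 kJ/s. The optimal diet is the largest prefix of this list for which every included type satisfies E_i/h_i > R on the types above it.
Rate on top 1: 2.116. E: 0.439 < 2.116 → exclude; stop.
Optimal diet: G — 1 of 3 types.

1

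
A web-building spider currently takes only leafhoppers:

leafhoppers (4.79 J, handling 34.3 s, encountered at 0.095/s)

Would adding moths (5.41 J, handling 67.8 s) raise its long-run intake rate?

No

On leafhoppers alone, R = ΣλE/(1+Σλh) = 0.4551/4.258 = 0.1069 J/s.
moths: E/h = 5.41/67.8 = 0.07979 J/s.
0.07979 < 0.1069, so adding moths would lower the average — exclude it.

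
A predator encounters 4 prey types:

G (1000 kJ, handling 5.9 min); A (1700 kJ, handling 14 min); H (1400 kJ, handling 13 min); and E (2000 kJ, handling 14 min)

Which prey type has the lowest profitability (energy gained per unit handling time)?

H

Profitability E/h (kJ/min): G = 1000/5.9 = 169, A = 1700/14 = 121, H = 1400/13 = 108, E = 2000/14 = 143.
Ranked: G > E > A > H.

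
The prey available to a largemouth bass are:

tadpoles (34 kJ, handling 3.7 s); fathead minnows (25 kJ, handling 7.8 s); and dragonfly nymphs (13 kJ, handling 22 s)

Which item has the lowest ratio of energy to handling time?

dragonfly nymphs

In descending order of E/h:
tadpoles: 34/3.7 = 9.19 kJ/s
fathead minnows: 25/7.8 = 3.21 kJ/s
dragonfly nymphs: 13/22 = 0.591 kJ/s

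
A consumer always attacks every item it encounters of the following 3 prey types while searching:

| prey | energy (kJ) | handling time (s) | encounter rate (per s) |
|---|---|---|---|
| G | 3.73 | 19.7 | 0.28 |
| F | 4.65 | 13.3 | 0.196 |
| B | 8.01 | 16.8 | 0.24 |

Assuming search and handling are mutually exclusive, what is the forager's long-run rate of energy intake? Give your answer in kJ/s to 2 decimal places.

Energy encountered per unit search time: 0.28×3.73 + 0.196×4.65 + 0.24×8.01 = 3.878 kJ/s.
Handling time per unit search time: 0.28×19.7 + 0.196×13.3 + 0.24×16.8 = 12.15.
Rate = 3.878/(1 + 12.15) = 0.2948 kJ/s.

0.29 kJ/s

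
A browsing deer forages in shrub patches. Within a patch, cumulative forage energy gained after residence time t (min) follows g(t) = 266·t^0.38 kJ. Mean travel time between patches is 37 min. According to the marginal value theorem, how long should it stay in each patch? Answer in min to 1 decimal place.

22.7 min

Optimal t* satisfies g'(t*) = g(t*)/(T + t*).
g'(t) = 0.38·266·t^-0.62. Setting 0.38·266·t^-0.62 = 266·t^0.38/(37+t) gives 0.38(37+t) = t, so 0.62·t = 0.38×37.
t* = 0.38×37/0.62 = 22.68 min.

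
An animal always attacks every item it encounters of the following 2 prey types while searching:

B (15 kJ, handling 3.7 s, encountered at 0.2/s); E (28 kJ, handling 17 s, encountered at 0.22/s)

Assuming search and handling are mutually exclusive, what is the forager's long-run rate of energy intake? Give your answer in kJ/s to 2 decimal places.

Energy encountered per unit search time: 0.2×15 + 0.22×28 = 9.16 kJ/s.
Handling time per unit search time: 0.2×3.7 + 0.22×17 = 4.48.
Rate = 9.16/(1 + 4.48) = 1.672 kJ/s.

1.67 kJ/s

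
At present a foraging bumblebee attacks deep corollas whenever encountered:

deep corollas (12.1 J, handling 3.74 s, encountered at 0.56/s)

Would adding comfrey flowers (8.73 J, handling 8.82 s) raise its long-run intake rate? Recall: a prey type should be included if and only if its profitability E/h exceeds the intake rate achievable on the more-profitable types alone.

No

Intake rate on the current diet: R = (0.56×12.1) / (1 + 0.56×3.74) = 6.776/3.094 = 2.19 J/s.
comfrey flowers: E/h = 8.73/8.82 = 0.9898 J/s.
Since 0.9898 < R, time spent handling comfrey flowers is better spent searching.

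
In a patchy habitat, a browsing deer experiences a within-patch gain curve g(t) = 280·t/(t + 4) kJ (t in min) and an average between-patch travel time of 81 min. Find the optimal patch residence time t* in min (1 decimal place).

Maximise g(t)/(T+t): set derivative to zero → g'(t)(T+t) = g(t).
g'(t) = 280·4/(t + 4)². Setting 280·4/(t+4)² = 280t/[(t+4)(81+t)] gives 4(81+t) = t(t+4), so t² = 4×81 = 324.
t* = √324 = 18 min.

18.0 min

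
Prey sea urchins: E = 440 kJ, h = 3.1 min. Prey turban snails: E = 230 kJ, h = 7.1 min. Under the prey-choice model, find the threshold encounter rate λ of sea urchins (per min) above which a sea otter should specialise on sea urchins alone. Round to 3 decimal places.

The zero-one rule: include turban snails iff E₂/h₂ > λE₁/(1+λh₁). Equality gives the switch point.
λE₁h₂ = E₂ + λE₂h₁ ⇒ λ = E₂/(E₁h₂ − E₂h₁) = 230/(3124 − 713) = 0.0954 per min.

0.095 per min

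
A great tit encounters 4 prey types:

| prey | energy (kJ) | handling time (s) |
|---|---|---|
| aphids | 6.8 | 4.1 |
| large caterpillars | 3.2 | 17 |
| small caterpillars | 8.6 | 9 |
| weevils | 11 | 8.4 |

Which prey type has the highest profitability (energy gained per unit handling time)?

Profitability E/h (kJ/s): aphids = 6.8/4.1 = 1.66, large caterpillars = 3.2/17 = 0.188, small caterpillars = 8.6/9 = 0.956, weevils = 11/8.4 = 1.31.
Ranked: aphids > weevils > small caterpillars > large caterpillars.

aphids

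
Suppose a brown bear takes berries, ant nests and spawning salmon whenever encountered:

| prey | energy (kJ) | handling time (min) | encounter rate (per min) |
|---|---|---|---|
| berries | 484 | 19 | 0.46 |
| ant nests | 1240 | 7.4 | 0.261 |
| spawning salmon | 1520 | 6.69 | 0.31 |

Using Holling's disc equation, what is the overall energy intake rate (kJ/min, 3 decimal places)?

74.024 kJ/min

R = Σλ_iE_i / (1 + Σλ_ih_i)
Numerator: 0.46×484 + 0.261×1240 + 0.31×1520 = 1017
Denominator: 1 + 0.46×19 + 0.261×7.4 + 0.31×6.69 = 13.75
R = 1017/13.75 = 74.02 kJ/min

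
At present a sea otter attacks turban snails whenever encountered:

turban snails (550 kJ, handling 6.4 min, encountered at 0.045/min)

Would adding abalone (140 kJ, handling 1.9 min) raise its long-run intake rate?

Yes

Current rate: (0.045×550)/(1 + 0.045×6.4) = 19.22 kJ/min.
abalone: E/h = 140/1.9 = 73.68 kJ/min.
73.68 > 19.22, so adding abalone raises the average — include it.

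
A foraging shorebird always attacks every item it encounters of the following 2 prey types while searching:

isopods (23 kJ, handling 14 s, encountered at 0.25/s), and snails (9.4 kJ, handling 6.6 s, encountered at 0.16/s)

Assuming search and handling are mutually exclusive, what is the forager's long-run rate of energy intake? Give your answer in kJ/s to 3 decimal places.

Energy encountered per unit search time: 0.25×23 + 0.16×9.4 = 7.254 kJ/s.
Handling time per unit search time: 0.25×14 + 0.16×6.6 = 4.556.
Rate = 7.254/(1 + 4.556) = 1.306 kJ/s.

1.306 kJ/s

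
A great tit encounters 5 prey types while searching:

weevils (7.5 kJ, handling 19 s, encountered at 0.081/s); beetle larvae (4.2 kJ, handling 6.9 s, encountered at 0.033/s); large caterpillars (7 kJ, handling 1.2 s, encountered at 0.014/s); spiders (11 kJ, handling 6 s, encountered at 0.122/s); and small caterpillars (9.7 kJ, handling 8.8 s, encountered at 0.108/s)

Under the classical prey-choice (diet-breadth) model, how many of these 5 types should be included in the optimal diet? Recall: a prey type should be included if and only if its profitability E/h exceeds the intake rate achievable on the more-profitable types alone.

Profitabilities (E/h, kJ/s): large caterpillars 5.83, spiders 1.83, small caterpillars 1.1, beetle larvae 0.609, weevils 0.395. Add prey in this order while the next type's profitability exceeds the intake rate on those already taken.
Rate on top 1: 0.09638. spiders: 1.83 > 0.09638 → include.
Rate on top 2: 0.8234. small caterpillars: 1.1 > 0.8234 → include.
Rate on top 3: 0.9216. beetle larvae: 0.609 < 0.9216 → exclude; stop.
Optimal diet: large caterpillars, spiders, small caterpillars — 3 of 5 types.

3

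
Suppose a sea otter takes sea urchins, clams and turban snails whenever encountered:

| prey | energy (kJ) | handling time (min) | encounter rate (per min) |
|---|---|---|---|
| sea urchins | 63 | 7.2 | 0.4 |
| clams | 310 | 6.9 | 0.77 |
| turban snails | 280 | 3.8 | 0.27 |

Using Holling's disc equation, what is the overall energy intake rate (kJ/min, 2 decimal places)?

Energy encountered per unit search time: 0.4×63 + 0.77×310 + 0.27×280 = 339.5 kJ/min.
Handling time per unit search time: 0.4×7.2 + 0.77×6.9 + 0.27×3.8 = 9.219.
Rate = 339.5/(1 + 9.219) = 33.22 kJ/min.

33.22 kJ/min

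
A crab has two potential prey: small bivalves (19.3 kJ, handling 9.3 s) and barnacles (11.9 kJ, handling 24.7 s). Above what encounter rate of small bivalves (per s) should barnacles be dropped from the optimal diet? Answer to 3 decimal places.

0.033 per s

The zero-one rule: include barnacles iff E₂/h₂ > λE₁/(1+λh₁). Equality gives the switch point.
λE₁h₂ = E₂ + λE₂h₁ ⇒ λ = E₂/(E₁h₂ − E₂h₁) = 11.9/(476.7 − 110.7) = 0.03251 per s.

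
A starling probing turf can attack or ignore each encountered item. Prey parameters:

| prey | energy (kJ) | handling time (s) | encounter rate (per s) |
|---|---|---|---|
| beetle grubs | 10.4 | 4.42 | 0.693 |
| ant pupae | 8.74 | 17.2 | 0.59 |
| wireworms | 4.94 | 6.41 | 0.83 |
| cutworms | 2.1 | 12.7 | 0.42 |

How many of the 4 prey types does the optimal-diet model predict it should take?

1

Profitabilities (E/h, kJ/s): beetle grubs 2.35, wireworms 0.771, ant pupae 0.508, cutworms 0.165. Add prey in this order while the next type's profitability exceeds the intake rate on those already taken.
Rate on top 1: 1.774. wireworms: 0.771 < 1.774 → exclude; stop.
Optimal diet: beetle grubs — 1 of 4 types.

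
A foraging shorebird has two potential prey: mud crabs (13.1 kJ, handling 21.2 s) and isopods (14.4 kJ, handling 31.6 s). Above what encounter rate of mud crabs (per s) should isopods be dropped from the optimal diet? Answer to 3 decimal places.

The zero-one rule: include isopods iff E₂/h₂ > λE₁/(1+λh₁). Equality gives the switch point.
λE₁h₂ = E₂ + λE₂h₁ ⇒ λ = E₂/(E₁h₂ − E₂h₁) = 14.4/(414 − 305.3) = 0.1325 per s.

0.132 per s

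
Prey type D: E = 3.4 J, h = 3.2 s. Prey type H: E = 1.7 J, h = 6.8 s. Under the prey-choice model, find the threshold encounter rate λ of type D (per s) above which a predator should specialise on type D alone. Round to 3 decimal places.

0.096 per s

At the threshold, the rate on type D alone equals the profitability of type H: λ·3.4/(1 + λ·3.2) = 1.7/6.8 = 0.25.
Rearranging, λ(3.4 − 0.25×3.2) = 0.25, so λ = 0.25/2.6 = 0.09615 per s.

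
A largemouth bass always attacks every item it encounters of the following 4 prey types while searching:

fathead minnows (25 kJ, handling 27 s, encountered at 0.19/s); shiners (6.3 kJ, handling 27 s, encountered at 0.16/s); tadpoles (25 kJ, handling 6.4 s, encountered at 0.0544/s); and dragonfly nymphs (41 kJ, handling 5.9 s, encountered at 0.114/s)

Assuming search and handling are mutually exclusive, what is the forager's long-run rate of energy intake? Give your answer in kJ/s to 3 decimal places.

1.028 kJ/s

R = Σλ_iE_i / (1 + Σλ_ih_i)
Numerator: 0.19×25 + 0.16×6.3 + 0.0544×25 + 0.114×41 = 11.79
Denominator: 1 + 0.19×27 + 0.16×27 + 0.0544×6.4 + 0.114×5.9 = 11.47
R = 11.79/11.47 = 1.028 kJ/s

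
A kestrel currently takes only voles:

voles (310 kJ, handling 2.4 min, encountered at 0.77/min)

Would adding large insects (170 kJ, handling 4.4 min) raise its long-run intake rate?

No

Current rate: (0.77×310)/(1 + 0.77×2.4) = 83.81 kJ/min.
large insects: E/h = 170/4.4 = 38.64 kJ/min.
Since 38.64 < R, time spent handling large insects is better spent searching.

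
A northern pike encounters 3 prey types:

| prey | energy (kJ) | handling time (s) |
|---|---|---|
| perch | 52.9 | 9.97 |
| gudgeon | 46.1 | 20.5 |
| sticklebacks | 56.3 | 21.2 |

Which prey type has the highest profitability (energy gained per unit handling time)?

Profitability E/h (kJ/s): perch = 52.9/9.97 = 5.31, gudgeon = 46.1/20.5 = 2.25, sticklebacks = 56.3/21.2 = 2.66.
Ranked: perch > sticklebacks > gudgeon.

perch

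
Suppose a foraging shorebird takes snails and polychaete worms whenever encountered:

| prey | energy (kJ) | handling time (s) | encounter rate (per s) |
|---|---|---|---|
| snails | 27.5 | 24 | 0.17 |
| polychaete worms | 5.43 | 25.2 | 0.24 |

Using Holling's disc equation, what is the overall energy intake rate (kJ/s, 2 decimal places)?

R = Σλ_iE_i / (1 + Σλ_ih_i)
Numerator: 0.17×27.5 + 0.24×5.43 = 5.978
Denominator: 1 + 0.17×24 + 0.24×25.2 = 11.13
R = 5.978/11.13 = 0.5372 kJ/s

0.54 kJ/s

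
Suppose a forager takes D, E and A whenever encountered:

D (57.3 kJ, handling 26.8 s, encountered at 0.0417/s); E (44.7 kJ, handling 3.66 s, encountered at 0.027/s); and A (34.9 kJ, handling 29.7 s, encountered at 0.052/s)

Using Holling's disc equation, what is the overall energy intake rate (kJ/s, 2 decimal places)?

Energy encountered per unit search time: 0.0417×57.3 + 0.027×44.7 + 0.052×34.9 = 5.411 kJ/s.
Handling time per unit search time: 0.0417×26.8 + 0.027×3.66 + 0.052×29.7 = 2.761.
Rate = 5.411/(1 + 2.761) = 1.439 kJ/s.

1.44 kJ/s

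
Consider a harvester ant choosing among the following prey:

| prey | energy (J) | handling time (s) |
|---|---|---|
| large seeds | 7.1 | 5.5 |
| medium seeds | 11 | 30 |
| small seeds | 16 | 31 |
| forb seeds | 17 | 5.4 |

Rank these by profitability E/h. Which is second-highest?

large seeds

Profitability E/h (J/s): large seeds = 7.1/5.5 = 1.29, medium seeds = 11/30 = 0.367, small seeds = 16/31 = 0.516, forb seeds = 17/5.4 = 3.15.
Ranked: forb seeds > large seeds > small seeds > medium seeds.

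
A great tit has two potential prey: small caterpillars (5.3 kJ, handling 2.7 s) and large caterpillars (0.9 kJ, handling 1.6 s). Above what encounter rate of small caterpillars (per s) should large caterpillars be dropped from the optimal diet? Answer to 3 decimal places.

0.149 per s

Drop large caterpillars once their profitability E₂/h₂ falls below the rate achievable on small caterpillars alone: E₂/h₂ = λE₁/(1 + λh₁).
Solve for λ: λE₁h₂ = E₂(1 + λh₁) → λ(E₁h₂ − E₂h₁) = E₂ → λ = E₂/(E₁h₂ − E₂h₁).
λ = 0.9/(5.3×1.6 − 0.9×2.7) = 0.9/6.05 = 0.1488 per s.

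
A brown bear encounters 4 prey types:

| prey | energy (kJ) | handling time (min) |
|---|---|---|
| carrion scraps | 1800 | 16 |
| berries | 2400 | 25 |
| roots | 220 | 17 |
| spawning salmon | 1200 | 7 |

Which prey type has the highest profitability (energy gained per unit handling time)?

spawning salmon

In descending order of E/h:
spawning salmon: 1200/7 = 171 kJ/min
carrion scraps: 1800/16 = 112 kJ/min
berries: 2400/25 = 96 kJ/min
roots: 220/17 = 12.9 kJ/min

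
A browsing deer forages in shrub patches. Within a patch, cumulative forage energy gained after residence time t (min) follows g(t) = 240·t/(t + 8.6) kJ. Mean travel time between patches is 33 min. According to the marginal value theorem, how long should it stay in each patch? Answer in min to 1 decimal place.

16.8 min

Optimal t* satisfies g'(t*) = g(t*)/(T + t*).
g'(t) = 240·8.6/(t + 8.6)². Setting 240·8.6/(t+8.6)² = 240t/[(t+8.6)(33+t)] gives 8.6(33+t) = t(t+8.6), so t² = 8.6×33 = 283.8.
t* = √283.8 = 16.85 min.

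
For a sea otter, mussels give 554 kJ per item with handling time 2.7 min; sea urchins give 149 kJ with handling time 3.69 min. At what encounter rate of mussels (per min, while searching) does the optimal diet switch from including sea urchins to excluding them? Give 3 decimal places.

Drop sea urchins once their profitability E₂/h₂ falls below the rate achievable on mussels alone: E₂/h₂ = λE₁/(1 + λh₁).
Solve for λ: λE₁h₂ = E₂(1 + λh₁) → λ(E₁h₂ − E₂h₁) = E₂ → λ = E₂/(E₁h₂ − E₂h₁).
λ = 149/(554×3.69 − 149×2.7) = 149/1642 = 0.09075 per min.

0.091 per min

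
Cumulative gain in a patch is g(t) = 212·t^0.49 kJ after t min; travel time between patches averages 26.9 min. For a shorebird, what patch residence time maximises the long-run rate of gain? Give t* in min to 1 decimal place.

By the marginal value theorem, leave when the instantaneous gain rate g'(t) equals the habitat-wide average g(t)/(T + t).
g'(t) = 0.49·212·t^-0.51. Setting 0.49·212·t^-0.51 = 212·t^0.49/(26.9+t) gives 0.49(26.9+t) = t, so 0.51·t = 0.49×26.9.
t* = 0.49×26.9/0.51 = 25.85 min.

25.8 min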